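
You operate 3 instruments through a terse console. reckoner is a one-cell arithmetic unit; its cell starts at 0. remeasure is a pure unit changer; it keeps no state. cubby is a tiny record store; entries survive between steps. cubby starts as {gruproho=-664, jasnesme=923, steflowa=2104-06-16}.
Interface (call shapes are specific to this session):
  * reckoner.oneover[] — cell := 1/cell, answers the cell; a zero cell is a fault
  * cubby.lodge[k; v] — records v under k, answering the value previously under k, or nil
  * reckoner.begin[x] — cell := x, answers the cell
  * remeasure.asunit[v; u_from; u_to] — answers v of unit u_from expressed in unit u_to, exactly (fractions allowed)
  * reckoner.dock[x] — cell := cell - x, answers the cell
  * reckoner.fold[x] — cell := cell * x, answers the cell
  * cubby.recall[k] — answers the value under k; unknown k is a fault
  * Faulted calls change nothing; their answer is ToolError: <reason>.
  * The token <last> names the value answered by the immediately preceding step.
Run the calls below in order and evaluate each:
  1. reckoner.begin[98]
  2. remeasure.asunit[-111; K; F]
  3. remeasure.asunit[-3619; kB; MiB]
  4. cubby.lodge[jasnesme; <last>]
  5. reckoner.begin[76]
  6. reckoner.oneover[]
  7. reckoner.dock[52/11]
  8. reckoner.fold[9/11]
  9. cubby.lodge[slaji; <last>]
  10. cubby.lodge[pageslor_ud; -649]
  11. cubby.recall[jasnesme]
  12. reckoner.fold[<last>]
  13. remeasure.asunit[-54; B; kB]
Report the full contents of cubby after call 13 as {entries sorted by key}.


I invoke begin passing x: 98, giving 98.
I invoke asunit passing v: -111, u_from: K, u_to: F, and observe -65947/100.
I use asunit passing v: -3619, u_from: kB, u_to: MiB, which returns -452375/131072.
I call lodge passing k: jasnesme, v: <last>, → 923.
I run begin passing x: 76, — result: 76.
I call oneover(), → 1/76.
I try dock passing x: 52/11, giving -3941/836.
I call fold passing x: 9/11, and see -35469/9196.
Now I run lodge passing k: slaji, v: <last>: nil.
Using lodge passing k: pageslor_ud, v: -649, yielding nil.
Next I call recall passing k: jasnesme, and observe -452375/131072.
I call fold passing x: <last>, and see 1458662625/109576192.
Next I call asunit passing v: -54, u_from: B, u_to: kB: -27/500.

Answer: {gruproho=-664, jasnesme=-452375/131072, pageslor_ud=-649, slaji=-35469/9196, steflowa=2104-06-16}


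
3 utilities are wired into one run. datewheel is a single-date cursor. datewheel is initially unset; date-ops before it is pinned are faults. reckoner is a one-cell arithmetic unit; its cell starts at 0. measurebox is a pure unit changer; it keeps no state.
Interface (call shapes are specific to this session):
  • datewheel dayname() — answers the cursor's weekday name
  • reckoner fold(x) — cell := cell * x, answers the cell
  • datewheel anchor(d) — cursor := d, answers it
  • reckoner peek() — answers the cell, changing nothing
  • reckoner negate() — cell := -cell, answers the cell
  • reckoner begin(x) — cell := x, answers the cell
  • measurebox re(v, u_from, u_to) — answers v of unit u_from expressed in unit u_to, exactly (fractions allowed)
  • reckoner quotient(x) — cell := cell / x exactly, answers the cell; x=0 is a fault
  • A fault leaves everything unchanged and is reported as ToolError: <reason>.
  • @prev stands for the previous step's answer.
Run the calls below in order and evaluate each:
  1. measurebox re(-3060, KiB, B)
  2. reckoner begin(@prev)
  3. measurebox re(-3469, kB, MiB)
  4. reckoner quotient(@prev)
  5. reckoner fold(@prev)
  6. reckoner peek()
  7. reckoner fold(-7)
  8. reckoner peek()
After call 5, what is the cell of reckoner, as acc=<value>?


% measurebox re v: -3060 u_from: KiB u_to: B
[out] -3133440
% reckoner begin x: @prev
[out] -3133440
% measurebox re v: -3469 u_from: kB u_to: MiB
[out] -433625/131072
% reckoner quotient x: @prev
[out] 82141249536/86725
% reckoner fold x: @prev
[out] 6747184875335420215296/7521225625
% reckoner peek
[out] 6747184875335420215296/7521225625
% reckoner fold x: -7
[out] -47230294127347941507072/7521225625
% reckoner peek
[out] -47230294127347941507072/7521225625

Answer: acc=6747184875335420215296/7521225625


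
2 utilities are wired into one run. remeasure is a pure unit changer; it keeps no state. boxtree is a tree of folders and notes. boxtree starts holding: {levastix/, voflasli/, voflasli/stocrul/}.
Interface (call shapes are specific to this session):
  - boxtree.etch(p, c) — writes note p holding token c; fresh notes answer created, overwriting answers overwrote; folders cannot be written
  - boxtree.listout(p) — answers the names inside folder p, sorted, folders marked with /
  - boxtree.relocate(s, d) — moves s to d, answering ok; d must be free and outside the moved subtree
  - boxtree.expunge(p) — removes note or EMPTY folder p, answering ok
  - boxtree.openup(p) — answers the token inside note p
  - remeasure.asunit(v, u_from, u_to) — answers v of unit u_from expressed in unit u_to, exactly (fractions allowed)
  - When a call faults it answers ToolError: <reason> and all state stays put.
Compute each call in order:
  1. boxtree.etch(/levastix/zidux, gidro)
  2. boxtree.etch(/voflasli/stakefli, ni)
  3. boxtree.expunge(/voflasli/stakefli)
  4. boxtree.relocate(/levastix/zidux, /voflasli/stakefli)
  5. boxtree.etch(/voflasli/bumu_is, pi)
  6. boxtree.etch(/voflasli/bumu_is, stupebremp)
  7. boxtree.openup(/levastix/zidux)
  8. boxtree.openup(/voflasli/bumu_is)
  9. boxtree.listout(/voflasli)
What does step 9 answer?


Answer: [bumu_is, stakefli, stocrul/]

Derivation:
Using boxtree.etch(p→/levastix/zidux, c→gidro), — result: created.
I use boxtree.etch(p→/voflasli/stakefli, c→ni): created.
I invoke boxtree.expunge(p→/voflasli/stakefli), and see ok.
Calling boxtree.relocate(s→/levastix/zidux, d→/voflasli/stakefli), and see ok.
Next I call boxtree.etch(p→/voflasli/bumu_is, c→pi), and observe created.
Using boxtree.etch(p→/voflasli/bumu_is, c→stupebremp), — result: overwrote.
Using boxtree.openup(p→/levastix/zidux), yielding ToolError: not found.
Invoking boxtree.openup(p→/voflasli/bumu_is), — result: stupebremp.
Invoking boxtree.listout(p→/voflasli), giving [bumu_is, stakefli, stocrul/].


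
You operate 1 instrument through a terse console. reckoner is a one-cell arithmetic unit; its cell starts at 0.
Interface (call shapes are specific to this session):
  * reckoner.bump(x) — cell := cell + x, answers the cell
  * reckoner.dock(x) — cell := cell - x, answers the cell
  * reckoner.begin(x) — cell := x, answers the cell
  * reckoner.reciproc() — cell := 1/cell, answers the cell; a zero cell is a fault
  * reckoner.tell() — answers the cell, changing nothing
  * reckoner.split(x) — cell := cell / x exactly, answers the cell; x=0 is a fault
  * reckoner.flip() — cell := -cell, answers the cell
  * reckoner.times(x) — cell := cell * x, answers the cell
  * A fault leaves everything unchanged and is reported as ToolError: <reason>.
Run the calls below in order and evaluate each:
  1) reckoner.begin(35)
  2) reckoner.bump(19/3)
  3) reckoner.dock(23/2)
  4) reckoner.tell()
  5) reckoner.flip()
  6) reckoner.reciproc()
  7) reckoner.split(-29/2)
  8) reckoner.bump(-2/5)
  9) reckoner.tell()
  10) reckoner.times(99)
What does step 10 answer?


>> reckoner.begin(x→35)
<< 35
>> reckoner.bump(x→19/3)
<< 124/3
>> reckoner.dock(x→23/2)
<< 179/6
>> reckoner.tell()
<< 179/6
>> reckoner.flip()
<< -179/6
>> reckoner.reciproc()
<< -6/179
>> reckoner.split(x→-29/2)
<< 12/5191
>> reckoner.bump(x→-2/5)
<< -10322/25955
>> reckoner.tell()
<< -10322/25955
>> reckoner.times(x→99)
<< -1021878/25955

Answer: -1021878/25955


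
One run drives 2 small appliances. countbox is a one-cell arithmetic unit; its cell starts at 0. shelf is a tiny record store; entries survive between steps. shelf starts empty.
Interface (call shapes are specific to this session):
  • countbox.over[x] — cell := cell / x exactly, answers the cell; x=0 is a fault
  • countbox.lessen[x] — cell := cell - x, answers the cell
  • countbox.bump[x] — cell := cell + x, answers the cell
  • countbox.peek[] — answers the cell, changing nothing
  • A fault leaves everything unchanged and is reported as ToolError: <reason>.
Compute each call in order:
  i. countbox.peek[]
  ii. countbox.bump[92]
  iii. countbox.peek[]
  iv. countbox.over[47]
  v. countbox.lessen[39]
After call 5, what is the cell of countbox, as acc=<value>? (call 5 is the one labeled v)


$ peek
  0
$ bump x→92
  92
$ peek
  92
$ over x→47
  92/47
$ lessen x→39
  -1741/47

Answer: acc=-1741/47


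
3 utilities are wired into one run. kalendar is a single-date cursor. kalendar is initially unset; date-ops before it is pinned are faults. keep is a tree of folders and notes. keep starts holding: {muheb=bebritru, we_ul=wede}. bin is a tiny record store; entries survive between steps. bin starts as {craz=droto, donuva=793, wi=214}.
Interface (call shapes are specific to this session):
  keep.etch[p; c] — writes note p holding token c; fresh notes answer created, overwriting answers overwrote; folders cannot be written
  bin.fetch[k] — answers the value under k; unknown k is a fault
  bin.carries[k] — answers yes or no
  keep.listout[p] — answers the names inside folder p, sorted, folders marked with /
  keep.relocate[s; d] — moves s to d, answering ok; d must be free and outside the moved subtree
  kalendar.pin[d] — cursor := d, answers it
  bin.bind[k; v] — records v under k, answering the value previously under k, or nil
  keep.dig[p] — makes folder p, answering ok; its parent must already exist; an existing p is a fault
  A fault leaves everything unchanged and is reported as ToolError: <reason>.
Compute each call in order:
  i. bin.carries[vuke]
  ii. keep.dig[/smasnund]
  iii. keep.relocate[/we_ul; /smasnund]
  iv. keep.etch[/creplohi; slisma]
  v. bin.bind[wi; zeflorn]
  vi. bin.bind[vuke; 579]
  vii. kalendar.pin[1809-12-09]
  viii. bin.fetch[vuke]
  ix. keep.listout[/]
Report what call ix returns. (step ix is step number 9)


Answer: [creplohi, muheb, smasnund/, we_ul]

Derivation:
→ bin.carries(k: vuke)
← no
→ keep.dig(p: /smasnund)
← ok
→ keep.relocate(s: /we_ul, d: /smasnund)
← ToolError: exists
→ keep.etch(p: /creplohi, c: slisma)
← created
→ bin.bind(k: wi, v: zeflorn)
← 214
→ bin.bind(k: vuke, v: 579)
← nil
→ kalendar.pin(d: 1809-12-09)
← 1809-12-09
→ bin.fetch(k: vuke)
← 579
→ keep.listout(p: /)
← [creplohi, muheb, smasnund/, we_ul]


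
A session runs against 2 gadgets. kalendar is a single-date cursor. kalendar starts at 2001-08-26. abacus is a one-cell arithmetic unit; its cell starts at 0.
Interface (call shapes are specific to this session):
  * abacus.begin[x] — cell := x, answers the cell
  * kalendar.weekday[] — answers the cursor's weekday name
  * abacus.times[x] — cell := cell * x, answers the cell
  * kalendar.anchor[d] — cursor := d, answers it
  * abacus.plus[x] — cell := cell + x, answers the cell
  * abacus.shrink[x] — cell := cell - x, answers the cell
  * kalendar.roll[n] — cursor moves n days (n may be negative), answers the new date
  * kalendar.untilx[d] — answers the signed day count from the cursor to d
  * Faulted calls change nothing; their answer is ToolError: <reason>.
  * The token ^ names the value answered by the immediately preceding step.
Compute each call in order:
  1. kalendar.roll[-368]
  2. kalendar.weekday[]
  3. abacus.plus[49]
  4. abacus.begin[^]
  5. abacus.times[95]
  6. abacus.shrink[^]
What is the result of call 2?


Answer: Wednesday

Derivation:
Using kalendar.roll using n=-368: 2000-08-23.
Next I call kalendar.weekday(), — result: Wednesday.
I run abacus.plus using x=49, and get 49.
Using abacus.begin using x=^, and see 49.
Next I call abacus.times using x=95, → 4655.
I call abacus.shrink using x=^, and see 0.


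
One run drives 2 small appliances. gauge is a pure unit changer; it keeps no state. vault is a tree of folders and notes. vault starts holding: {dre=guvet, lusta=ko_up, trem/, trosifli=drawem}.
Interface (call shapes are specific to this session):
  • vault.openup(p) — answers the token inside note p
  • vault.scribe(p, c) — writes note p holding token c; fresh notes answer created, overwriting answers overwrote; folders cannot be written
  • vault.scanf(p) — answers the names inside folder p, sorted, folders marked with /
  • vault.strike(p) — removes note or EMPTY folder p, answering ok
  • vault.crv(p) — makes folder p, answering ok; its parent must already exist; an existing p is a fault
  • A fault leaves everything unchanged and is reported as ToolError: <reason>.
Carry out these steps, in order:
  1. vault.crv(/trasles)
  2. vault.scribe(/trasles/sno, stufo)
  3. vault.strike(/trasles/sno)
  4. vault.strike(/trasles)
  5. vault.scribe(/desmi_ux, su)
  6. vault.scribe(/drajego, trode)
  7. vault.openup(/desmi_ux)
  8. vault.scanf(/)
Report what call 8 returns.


Answer: [desmi_ux, drajego, dre, lusta, trem/, trosifli]

Derivation:
Do: vault.crv[/trasles]
See: ok
Do: vault.scribe[/trasles/sno; stufo]
See: created
Do: vault.strike[/trasles/sno]
See: ok
Do: vault.strike[/trasles]
See: ok
Do: vault.scribe[/desmi_ux; su]
See: created
Do: vault.scribe[/drajego; trode]
See: created
Do: vault.openup[/desmi_ux]
See: su
Do: vault.scanf[/]
See: [desmi_ux, drajego, dre, lusta, trem/, trosifli]


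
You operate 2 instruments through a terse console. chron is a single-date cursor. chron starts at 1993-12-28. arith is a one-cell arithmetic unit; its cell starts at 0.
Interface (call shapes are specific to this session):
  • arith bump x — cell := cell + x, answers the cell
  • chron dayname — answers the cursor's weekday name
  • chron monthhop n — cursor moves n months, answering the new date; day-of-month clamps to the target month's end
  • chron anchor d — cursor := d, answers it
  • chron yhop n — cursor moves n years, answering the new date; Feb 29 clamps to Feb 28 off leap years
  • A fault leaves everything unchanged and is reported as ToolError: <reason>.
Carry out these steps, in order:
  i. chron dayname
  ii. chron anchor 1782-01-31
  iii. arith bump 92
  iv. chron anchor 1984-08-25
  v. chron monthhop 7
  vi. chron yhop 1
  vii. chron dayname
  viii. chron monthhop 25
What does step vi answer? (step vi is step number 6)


// 1. chron dayname() : Tuesday
// 2. chron anchor(1782-01-31) : 1782-01-31
// 3. arith bump(92) : 92
// 4. chron anchor(1984-08-25) : 1984-08-25
// 5. chron monthhop(7) : 1985-03-25
// 6. chron yhop(1) : 1986-03-25
// 7. chron dayname() : Tuesday
// 8. chron monthhop(25) : 1988-04-25

Answer: 1986-03-25


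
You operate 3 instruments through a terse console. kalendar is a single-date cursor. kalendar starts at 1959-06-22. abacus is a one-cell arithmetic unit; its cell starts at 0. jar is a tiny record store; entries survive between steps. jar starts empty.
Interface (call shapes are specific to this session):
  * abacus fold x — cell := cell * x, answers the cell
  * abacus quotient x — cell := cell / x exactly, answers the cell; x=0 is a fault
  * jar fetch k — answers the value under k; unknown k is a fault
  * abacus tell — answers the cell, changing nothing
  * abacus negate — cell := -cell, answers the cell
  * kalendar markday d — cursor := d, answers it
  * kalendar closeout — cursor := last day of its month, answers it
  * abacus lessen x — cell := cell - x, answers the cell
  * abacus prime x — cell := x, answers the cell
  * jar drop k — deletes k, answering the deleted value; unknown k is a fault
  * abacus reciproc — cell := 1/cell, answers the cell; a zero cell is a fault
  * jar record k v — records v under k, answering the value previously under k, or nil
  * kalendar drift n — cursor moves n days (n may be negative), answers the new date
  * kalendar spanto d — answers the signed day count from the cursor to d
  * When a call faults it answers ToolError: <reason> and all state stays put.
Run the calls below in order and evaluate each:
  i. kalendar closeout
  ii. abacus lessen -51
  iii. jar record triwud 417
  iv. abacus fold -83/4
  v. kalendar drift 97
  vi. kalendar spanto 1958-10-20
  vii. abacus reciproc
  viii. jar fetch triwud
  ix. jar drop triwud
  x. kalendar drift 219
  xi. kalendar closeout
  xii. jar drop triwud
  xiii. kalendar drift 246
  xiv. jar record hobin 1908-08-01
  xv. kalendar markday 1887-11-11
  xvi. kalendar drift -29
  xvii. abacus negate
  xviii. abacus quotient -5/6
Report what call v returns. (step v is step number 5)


;; 1. kalendar closeout() == 1959-06-30
;; 2. abacus lessen(x='-51') == 51
;; 3. jar record(k='triwud', v='417') == nil
;; 4. abacus fold(x='-83/4') == -4233/4
;; 5. kalendar drift(n='97') == 1959-10-05
;; 6. kalendar spanto(d='1958-10-20') == -350
;; 7. abacus reciproc() == -4/4233
;; 8. jar fetch(k='triwud') == 417
;; 9. jar drop(k='triwud') == 417
;; 10. kalendar drift(n='219') == 1960-05-11
;; 11. kalendar closeout() == 1960-05-31
;; 12. jar drop(k='triwud') == ToolError: no such key triwud
;; 13. kalendar drift(n='246') == 1961-02-01
;; 14. jar record(k='hobin', v='1908-08-01') == nil
;; 15. kalendar markday(d='1887-11-11') == 1887-11-11
;; 16. kalendar drift(n='-29') == 1887-10-13
;; 17. abacus negate() == 4/4233
;; 18. abacus quotient(x='-5/6') == -8/7055

Answer: 1959-10-05


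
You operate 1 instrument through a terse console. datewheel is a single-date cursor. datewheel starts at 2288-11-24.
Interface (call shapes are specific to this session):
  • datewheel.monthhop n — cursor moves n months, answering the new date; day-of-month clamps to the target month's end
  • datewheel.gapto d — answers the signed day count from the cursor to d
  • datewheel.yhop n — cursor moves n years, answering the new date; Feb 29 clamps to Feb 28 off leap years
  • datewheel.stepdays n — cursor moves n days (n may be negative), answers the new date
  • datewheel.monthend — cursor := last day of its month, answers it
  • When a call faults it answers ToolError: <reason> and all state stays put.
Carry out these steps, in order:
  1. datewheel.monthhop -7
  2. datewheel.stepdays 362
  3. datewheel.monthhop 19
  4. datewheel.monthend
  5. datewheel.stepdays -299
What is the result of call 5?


Answer: 2290-02-04

Derivation:
·→ datewheel.monthhop(n→-7)
·← 2288-04-24
·→ datewheel.stepdays(n→362)
·← 2289-04-21
·→ datewheel.monthhop(n→19)
·← 2290-11-21
·→ datewheel.monthend()
·← 2290-11-30
·→ datewheel.stepdays(n→-299)
·← 2290-02-04


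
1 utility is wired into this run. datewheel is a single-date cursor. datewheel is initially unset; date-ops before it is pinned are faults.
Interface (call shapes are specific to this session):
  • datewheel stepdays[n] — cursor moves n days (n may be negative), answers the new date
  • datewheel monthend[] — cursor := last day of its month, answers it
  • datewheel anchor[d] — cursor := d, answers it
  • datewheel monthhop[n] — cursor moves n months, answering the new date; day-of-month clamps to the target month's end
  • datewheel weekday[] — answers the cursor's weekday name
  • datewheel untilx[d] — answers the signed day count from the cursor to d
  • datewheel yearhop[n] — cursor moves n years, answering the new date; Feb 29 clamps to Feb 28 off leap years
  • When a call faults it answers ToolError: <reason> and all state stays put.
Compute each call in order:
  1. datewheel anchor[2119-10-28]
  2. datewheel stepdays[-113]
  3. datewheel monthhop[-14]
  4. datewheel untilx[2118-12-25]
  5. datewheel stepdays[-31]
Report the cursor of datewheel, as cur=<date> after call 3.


// datewheel anchor(d='2119-10-28') ~> 2119-10-28
// datewheel stepdays(n='-113') ~> 2119-07-07
// datewheel monthhop(n='-14') ~> 2118-05-07
// datewheel untilx(d='2118-12-25') ~> 232
// datewheel stepdays(n='-31') ~> 2118-04-06

Answer: cur=2118-05-07


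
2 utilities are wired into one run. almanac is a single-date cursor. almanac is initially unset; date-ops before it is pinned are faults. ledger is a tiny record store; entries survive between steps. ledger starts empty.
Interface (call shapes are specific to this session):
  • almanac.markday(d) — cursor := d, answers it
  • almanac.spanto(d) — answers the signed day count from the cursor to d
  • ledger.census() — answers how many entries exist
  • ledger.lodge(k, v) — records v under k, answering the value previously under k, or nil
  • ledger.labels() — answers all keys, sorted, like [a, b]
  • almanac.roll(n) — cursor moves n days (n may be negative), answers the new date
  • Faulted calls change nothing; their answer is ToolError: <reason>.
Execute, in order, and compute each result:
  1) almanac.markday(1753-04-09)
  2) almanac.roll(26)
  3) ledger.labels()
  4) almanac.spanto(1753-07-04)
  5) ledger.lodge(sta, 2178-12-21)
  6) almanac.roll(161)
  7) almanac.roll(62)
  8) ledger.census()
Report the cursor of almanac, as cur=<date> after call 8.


Answer: cur=1753-12-14

Derivation:
~$ markday d→1753-04-09
:: 1753-04-09
~$ roll n→26
:: 1753-05-05
~$ labels
:: []
~$ spanto d→1753-07-04
:: 60
~$ lodge k→sta v→2178-12-21
:: nil
~$ roll n→161
:: 1753-10-13
~$ roll n→62
:: 1753-12-14
~$ census
:: 1


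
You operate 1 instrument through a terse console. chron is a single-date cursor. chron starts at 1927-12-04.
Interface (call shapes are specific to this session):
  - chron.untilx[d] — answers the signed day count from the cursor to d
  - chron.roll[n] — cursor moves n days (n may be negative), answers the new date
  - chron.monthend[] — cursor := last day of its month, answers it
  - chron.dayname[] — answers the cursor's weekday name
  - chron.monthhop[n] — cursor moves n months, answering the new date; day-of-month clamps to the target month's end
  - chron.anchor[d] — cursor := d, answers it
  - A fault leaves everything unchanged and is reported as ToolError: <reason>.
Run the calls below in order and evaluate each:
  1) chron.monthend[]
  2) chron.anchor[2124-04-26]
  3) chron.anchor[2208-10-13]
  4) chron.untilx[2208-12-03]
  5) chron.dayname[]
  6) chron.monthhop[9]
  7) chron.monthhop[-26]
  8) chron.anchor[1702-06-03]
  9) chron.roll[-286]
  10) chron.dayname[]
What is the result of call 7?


~$ chron.monthend
  1927-12-31
~$ chron.anchor d: 2124-04-26
  2124-04-26
~$ chron.anchor d: 2208-10-13
  2208-10-13
~$ chron.untilx d: 2208-12-03
  51
~$ chron.dayname
  Thursday
~$ chron.monthhop n: 9
  2209-07-13
~$ chron.monthhop n: -26
  2207-05-13
~$ chron.anchor d: 1702-06-03
  1702-06-03
~$ chron.roll n: -286
  1701-08-21
~$ chron.dayname
  Sunday

Answer: 2207-05-13


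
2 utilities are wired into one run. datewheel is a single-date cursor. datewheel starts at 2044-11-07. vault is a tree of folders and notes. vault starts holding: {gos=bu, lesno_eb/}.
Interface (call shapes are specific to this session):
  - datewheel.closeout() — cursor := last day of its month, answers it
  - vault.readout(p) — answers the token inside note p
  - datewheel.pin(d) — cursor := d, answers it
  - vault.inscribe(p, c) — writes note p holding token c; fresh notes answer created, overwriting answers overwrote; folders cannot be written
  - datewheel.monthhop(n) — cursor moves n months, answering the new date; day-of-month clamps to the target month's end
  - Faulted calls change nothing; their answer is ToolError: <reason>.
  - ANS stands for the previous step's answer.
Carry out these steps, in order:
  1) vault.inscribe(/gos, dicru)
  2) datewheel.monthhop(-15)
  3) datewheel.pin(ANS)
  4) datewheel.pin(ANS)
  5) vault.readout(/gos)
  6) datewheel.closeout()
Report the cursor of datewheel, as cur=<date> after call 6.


Answer: cur=2043-08-31

Derivation:
-> vault.inscribe(/gos, dicru)
<- overwrote
-> datewheel.monthhop(-15)
<- 2043-08-07
-> datewheel.pin(ANS)
<- 2043-08-07
-> datewheel.pin(ANS)
<- 2043-08-07
-> vault.readout(/gos)
<- dicru
-> datewheel.closeout()
<- 2043-08-31


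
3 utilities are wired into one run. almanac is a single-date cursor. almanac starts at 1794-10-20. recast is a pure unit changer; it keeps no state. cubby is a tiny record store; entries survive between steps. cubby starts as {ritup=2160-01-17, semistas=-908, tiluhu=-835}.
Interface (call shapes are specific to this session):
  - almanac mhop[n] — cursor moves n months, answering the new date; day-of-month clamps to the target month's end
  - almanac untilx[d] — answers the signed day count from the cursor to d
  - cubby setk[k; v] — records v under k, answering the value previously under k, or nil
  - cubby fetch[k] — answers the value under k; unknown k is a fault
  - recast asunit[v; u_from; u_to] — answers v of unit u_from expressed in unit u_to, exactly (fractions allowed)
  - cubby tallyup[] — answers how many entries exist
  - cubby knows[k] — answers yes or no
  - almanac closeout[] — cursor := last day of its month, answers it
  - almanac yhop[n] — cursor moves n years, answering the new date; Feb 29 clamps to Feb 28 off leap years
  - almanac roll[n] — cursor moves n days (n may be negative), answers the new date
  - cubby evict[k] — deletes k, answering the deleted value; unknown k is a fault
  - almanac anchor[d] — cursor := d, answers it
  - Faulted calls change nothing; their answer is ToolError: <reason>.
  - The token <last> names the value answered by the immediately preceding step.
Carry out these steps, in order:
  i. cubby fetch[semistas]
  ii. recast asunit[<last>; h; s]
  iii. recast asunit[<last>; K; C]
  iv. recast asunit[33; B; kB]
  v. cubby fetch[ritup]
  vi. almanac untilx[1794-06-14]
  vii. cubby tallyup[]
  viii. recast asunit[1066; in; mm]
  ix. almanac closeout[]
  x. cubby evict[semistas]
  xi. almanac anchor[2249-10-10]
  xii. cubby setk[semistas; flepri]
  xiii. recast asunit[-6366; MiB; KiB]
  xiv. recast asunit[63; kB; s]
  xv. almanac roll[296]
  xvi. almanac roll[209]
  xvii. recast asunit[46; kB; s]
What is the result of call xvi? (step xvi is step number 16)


Then cubby fetch using k→semistas, yielding -908.
Now I run recast asunit using v→<last>, u_from→h, u_to→s, → -3268800.
Then recast asunit using v→<last>, u_from→K, u_to→C, — result: -65381463/20.
Using recast asunit using v→33, u_from→B, u_to→kB, and get 33/1000.
I run cubby fetch using k→ritup, and see 2160-01-17.
Using almanac untilx using d→1794-06-14, and see -128.
Then cubby tallyup, giving 3.
Using recast asunit using v→1066, u_from→in, u_to→mm, yielding 135382/5.
I run almanac closeout(), → 1794-10-31.
Calling cubby evict using k→semistas, — result: -908.
Then almanac anchor using d→2249-10-10, → 2249-10-10.
I run cubby setk using k→semistas, v→flepri, and get nil.
Calling recast asunit using v→-6366, u_from→MiB, u_to→KiB, yielding -6518784.
I try recast asunit using v→63, u_from→kB, u_to→s: ToolError: incompatible units.
Using almanac roll using n→296, and observe 2250-08-02.
Next I call almanac roll using n→209, which returns 2251-02-27.
Next I call recast asunit using v→46, u_from→kB, u_to→s, giving ToolError: incompatible units.

Answer: 2251-02-27


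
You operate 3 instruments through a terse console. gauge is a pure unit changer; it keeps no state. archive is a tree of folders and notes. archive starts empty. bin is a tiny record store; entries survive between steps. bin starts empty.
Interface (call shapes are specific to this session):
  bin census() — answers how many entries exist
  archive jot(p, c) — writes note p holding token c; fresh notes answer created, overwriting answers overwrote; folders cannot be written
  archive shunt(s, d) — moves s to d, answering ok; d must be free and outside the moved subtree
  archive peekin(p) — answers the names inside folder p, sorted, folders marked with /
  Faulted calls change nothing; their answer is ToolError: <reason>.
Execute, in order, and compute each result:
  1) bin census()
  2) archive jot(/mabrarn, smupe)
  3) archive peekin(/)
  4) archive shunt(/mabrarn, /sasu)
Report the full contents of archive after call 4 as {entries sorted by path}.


[in] bin census
[out] 0
[in] archive jot p='/mabrarn' c='smupe'
[out] created
[in] archive peekin p='/'
[out] [mabrarn]
[in] archive shunt s='/mabrarn' d='/sasu'
[out] ok

Answer: {sasu=smupe}


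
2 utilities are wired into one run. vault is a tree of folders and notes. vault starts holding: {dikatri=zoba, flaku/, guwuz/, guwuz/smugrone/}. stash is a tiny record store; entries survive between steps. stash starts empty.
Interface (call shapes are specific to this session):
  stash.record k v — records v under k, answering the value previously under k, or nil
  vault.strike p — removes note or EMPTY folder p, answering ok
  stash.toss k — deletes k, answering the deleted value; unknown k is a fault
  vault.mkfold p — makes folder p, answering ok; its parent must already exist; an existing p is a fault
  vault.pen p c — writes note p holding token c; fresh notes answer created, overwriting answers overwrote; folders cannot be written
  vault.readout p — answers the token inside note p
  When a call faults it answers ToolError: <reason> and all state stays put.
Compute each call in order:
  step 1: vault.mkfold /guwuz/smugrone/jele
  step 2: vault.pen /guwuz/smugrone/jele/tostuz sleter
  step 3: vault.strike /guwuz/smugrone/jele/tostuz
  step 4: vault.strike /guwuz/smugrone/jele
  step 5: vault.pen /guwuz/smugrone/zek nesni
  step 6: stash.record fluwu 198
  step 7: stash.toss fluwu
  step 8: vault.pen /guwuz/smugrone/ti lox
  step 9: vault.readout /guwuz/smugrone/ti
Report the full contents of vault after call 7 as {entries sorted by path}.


Answer: {dikatri=zoba, flaku/, guwuz/, guwuz/smugrone/, guwuz/smugrone/zek=nesni}

Derivation:
-- vault.mkfold(/guwuz/smugrone/jele) == ok
-- vault.pen(/guwuz/smugrone/jele/tostuz, sleter) == created
-- vault.strike(/guwuz/smugrone/jele/tostuz) == ok
-- vault.strike(/guwuz/smugrone/jele) == ok
-- vault.pen(/guwuz/smugrone/zek, nesni) == created
-- stash.record(fluwu, 198) == nil
-- stash.toss(fluwu) == 198
-- vault.pen(/guwuz/smugrone/ti, lox) == created
-- vault.readout(/guwuz/smugrone/ti) == lox


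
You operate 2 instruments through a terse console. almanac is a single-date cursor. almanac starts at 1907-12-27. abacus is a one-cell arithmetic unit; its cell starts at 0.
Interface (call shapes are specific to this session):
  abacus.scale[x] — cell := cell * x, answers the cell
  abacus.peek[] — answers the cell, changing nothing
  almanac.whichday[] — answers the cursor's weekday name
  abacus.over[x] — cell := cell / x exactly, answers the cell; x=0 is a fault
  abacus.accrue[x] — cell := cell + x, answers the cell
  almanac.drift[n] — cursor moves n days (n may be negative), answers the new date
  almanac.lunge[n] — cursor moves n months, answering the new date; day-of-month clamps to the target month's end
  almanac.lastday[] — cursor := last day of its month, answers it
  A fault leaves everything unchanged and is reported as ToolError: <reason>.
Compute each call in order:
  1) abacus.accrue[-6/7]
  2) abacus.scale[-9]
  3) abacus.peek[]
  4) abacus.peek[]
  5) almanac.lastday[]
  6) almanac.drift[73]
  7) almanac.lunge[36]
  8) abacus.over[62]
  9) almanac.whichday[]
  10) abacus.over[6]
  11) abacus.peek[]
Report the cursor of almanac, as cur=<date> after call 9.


→ accrue(x='-6/7')
← -6/7
→ scale(x='-9')
← 54/7
→ peek()
← 54/7
→ peek()
← 54/7
→ lastday()
← 1907-12-31
→ drift(n='73')
← 1908-03-13
→ lunge(n='36')
← 1911-03-13
→ over(x='62')
← 27/217
→ whichday()
← Monday
→ over(x='6')
← 9/434
→ peek()
← 9/434

Answer: cur=1911-03-13


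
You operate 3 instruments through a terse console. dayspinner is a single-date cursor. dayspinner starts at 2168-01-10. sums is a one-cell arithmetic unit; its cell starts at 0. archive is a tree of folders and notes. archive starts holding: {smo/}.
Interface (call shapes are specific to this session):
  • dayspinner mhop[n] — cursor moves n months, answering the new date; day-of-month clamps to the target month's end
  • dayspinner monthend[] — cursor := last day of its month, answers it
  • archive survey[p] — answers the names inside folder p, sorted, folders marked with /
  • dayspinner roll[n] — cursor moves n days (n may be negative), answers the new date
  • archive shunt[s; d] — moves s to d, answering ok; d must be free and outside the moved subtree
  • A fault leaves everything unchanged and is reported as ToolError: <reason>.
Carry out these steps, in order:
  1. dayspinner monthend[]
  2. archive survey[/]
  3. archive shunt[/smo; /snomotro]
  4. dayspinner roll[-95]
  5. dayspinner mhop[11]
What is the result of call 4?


Do: dayspinner monthend[]
See: 2168-01-31
Do: archive survey[p='/']
See: [smo/]
Do: archive shunt[s='/smo'; d='/snomotro']
See: ok
Do: dayspinner roll[n='-95']
See: 2167-10-28
Do: dayspinner mhop[n='11']
See: 2168-09-28

Answer: 2167-10-28


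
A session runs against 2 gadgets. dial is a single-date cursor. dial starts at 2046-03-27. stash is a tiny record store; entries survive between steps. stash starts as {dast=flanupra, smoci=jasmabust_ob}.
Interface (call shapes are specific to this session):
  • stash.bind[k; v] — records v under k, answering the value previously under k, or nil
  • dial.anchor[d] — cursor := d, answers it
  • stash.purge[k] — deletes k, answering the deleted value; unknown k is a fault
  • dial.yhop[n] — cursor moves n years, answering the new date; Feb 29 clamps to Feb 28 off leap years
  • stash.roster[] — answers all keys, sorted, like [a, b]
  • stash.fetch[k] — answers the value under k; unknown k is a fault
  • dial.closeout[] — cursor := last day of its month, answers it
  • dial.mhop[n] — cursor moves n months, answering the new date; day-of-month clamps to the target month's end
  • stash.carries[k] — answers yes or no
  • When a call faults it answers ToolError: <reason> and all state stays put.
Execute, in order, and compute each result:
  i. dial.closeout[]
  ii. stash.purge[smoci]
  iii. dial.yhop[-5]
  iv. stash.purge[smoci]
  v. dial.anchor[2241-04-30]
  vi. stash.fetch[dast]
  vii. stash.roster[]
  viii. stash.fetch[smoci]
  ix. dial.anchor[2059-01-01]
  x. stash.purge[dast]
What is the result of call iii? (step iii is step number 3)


CALL dial.closeout[]
RET  2046-03-31
CALL stash.purge[k: smoci]
RET  jasmabust_ob
CALL dial.yhop[n: -5]
RET  2041-03-31
CALL stash.purge[k: smoci]
RET  ToolError: no such key smoci
CALL dial.anchor[d: 2241-04-30]
RET  2241-04-30
CALL stash.fetch[k: dast]
RET  flanupra
CALL stash.roster[]
RET  [dast]
CALL stash.fetch[k: smoci]
RET  ToolError: no such key smoci
CALL dial.anchor[d: 2059-01-01]
RET  2059-01-01
CALL stash.purge[k: dast]
RET  flanupra

Answer: 2041-03-31


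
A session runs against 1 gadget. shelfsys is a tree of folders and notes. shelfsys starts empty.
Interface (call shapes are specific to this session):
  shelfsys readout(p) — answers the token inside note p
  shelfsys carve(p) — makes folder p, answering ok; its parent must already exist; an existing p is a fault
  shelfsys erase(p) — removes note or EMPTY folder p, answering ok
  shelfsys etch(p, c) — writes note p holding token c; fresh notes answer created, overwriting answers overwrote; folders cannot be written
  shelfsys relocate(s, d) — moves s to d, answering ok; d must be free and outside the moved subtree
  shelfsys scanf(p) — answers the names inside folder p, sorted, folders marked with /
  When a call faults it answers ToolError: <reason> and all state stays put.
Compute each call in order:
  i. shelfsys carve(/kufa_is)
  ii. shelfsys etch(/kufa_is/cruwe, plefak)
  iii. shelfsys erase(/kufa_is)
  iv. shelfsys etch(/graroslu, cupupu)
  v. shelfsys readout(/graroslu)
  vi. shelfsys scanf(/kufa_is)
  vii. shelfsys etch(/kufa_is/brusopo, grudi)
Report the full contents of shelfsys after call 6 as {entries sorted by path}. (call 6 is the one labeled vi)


Answer: {graroslu=cupupu, kufa_is/, kufa_is/cruwe=plefak}

Derivation:
I invoke shelfsys carve using p→/kufa_is, and see ok.
I try shelfsys etch using p→/kufa_is/cruwe, c→plefak, and observe created.
I run shelfsys erase using p→/kufa_is, yielding ToolError: not empty.
Then shelfsys etch using p→/graroslu, c→cupupu, which returns created.
Using shelfsys readout using p→/graroslu, and get cupupu.
I call shelfsys scanf using p→/kufa_is, giving [cruwe].
I invoke shelfsys etch using p→/kufa_is/brusopo, c→grudi, and see created.


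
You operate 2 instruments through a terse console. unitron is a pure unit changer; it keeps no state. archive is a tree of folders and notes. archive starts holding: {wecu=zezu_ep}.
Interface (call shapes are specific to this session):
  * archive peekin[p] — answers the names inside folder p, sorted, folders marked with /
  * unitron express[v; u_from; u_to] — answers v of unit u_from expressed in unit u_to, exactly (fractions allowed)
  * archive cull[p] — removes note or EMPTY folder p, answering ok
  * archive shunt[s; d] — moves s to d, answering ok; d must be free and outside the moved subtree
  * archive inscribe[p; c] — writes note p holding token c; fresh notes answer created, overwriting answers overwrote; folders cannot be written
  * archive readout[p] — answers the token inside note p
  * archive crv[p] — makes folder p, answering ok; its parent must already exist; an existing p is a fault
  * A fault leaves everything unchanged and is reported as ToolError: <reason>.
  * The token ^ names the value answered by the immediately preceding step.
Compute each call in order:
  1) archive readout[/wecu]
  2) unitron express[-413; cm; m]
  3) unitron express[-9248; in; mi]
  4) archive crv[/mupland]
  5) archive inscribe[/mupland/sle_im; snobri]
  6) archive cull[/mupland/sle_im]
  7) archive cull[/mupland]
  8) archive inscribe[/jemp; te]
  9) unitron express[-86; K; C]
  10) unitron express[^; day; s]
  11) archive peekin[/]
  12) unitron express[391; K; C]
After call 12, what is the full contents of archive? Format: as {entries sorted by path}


Answer: {jemp=te, wecu=zezu_ep}

Derivation:
→ archive readout(p='/wecu')
← zezu_ep
→ unitron express(v='-413', u_from='cm', u_to='m')
← -413/100
→ unitron express(v='-9248', u_from='in', u_to='mi')
← -289/1980
→ archive crv(p='/mupland')
← ok
→ archive inscribe(p='/mupland/sle_im', c='snobri')
← created
→ archive cull(p='/mupland/sle_im')
← ok
→ archive cull(p='/mupland')
← ok
→ archive inscribe(p='/jemp', c='te')
← created
→ unitron express(v='-86', u_from='K', u_to='C')
← -7183/20
→ unitron express(v='^', u_from='day', u_to='s')
← -31030560
→ archive peekin(p='/')
← [jemp, wecu]
→ unitron express(v='391', u_from='K', u_to='C')
← 2357/20


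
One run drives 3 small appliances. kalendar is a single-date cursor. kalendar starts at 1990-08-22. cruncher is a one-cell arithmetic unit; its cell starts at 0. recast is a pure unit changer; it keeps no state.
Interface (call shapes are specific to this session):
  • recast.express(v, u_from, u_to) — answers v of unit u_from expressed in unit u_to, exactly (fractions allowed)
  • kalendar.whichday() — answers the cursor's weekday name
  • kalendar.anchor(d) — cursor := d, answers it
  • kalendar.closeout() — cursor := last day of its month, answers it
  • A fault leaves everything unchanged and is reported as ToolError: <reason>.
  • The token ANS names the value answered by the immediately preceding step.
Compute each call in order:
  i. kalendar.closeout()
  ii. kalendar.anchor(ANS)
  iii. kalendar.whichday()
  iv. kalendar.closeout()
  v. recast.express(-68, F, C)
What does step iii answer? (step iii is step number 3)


Answer: Friday

Derivation:
>>> kalendar.closeout
= 1990-08-31
>>> kalendar.anchor d: ANS
= 1990-08-31
>>> kalendar.whichday
= Friday
>>> kalendar.closeout
= 1990-08-31
>>> recast.express v: -68 u_from: F u_to: C
= -500/9


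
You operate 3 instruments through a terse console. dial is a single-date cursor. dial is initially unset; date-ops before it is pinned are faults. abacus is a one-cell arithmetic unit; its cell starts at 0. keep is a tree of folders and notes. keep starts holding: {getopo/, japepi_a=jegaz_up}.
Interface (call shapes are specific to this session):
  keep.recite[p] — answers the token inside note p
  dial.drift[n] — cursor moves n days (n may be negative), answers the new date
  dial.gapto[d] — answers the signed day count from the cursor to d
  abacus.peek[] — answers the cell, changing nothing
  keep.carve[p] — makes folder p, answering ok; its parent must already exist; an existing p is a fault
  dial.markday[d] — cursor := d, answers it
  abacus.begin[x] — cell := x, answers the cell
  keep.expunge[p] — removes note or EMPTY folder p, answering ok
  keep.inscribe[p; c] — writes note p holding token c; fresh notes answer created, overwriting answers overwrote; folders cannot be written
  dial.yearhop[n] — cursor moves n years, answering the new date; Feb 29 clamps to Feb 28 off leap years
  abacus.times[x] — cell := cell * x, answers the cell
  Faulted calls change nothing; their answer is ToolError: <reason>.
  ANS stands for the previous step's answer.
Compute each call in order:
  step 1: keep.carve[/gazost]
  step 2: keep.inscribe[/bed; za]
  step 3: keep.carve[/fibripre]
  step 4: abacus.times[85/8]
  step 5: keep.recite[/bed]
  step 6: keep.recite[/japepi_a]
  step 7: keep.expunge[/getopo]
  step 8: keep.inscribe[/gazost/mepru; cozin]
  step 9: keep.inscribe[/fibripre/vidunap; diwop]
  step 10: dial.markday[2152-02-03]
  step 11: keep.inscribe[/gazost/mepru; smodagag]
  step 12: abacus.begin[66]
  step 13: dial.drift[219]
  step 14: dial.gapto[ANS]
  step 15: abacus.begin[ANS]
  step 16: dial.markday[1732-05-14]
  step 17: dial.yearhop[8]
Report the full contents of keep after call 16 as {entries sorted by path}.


;; keep.carve(p='/gazost') == ok
;; keep.inscribe(p='/bed', c='za') == created
;; keep.carve(p='/fibripre') == ok
;; abacus.times(x='85/8') == 0
;; keep.recite(p='/bed') == za
;; keep.recite(p='/japepi_a') == jegaz_up
;; keep.expunge(p='/getopo') == ok
;; keep.inscribe(p='/gazost/mepru', c='cozin') == created
;; keep.inscribe(p='/fibripre/vidunap', c='diwop') == created
;; dial.markday(d='2152-02-03') == 2152-02-03
;; keep.inscribe(p='/gazost/mepru', c='smodagag') == overwrote
;; abacus.begin(x='66') == 66
;; dial.drift(n='219') == 2152-09-09
;; dial.gapto(d='ANS') == 0
;; abacus.begin(x='ANS') == 0
;; dial.markday(d='1732-05-14') == 1732-05-14
;; dial.yearhop(n='8') == 1740-05-14

Answer: {bed=za, fibripre/, fibripre/vidunap=diwop, gazost/, gazost/mepru=smodagag, japepi_a=jegaz_up}
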